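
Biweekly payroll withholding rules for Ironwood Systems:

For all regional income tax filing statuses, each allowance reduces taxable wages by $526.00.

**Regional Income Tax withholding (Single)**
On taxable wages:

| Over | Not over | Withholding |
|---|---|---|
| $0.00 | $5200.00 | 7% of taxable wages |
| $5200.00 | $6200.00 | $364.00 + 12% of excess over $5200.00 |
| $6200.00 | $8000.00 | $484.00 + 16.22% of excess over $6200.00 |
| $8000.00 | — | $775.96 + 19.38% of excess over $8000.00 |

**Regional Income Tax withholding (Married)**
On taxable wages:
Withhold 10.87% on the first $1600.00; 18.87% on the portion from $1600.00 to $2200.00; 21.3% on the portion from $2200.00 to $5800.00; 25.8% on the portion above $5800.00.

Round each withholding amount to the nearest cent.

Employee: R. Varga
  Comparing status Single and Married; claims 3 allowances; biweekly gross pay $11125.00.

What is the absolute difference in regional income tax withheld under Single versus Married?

$944.90

Regional Income Tax (Single): taxable = $11125.00 − 3×$526.00 = $9547.00
  $775.96 + 19.38% × ($9547.00 − $8000.00) = $775.96 + 19.38% × $1547.00 = $1075.77
Regional Income Tax (Married): taxable = $11125.00 − 3×$526.00 = $9547.00
  $1053.94 + 25.8% × ($9547.00 − $5800.00) = $1053.94 + 25.8% × $3747.00 = $2020.67
Difference: |$1075.77 − $2020.67| = $944.90 (higher under Married)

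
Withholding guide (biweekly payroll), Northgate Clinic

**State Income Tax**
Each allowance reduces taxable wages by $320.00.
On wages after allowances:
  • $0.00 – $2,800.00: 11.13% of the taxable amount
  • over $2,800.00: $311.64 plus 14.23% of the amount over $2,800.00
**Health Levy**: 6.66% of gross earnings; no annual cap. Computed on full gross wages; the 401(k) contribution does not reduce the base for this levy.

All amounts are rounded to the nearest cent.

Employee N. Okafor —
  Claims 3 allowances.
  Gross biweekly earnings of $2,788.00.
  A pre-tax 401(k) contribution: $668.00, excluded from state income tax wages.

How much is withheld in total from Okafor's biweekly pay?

State Income Tax: taxable = $2,788.00 − $668.00 − 3×$320.00 = $1,160.00
  11.13% × $1,160.00 = $129.11
Health Levy: 6.66% × $2,788.00 = $185.68
Total: $129.11 + $185.68 = $314.79

$314.79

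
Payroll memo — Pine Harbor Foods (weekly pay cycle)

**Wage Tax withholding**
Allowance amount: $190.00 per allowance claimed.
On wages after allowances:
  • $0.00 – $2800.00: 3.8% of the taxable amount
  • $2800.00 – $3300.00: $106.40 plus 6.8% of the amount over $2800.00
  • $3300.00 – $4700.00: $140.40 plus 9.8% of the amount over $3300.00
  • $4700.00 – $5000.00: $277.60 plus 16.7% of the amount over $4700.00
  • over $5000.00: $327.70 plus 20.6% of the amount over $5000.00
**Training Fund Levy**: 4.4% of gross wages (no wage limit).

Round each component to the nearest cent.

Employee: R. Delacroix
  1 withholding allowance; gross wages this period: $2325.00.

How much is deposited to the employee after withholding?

$2141.57

Wage Tax: taxable = $2325.00 − 1×$190.00 = $2135.00
  3.8% × $2135.00 = $81.13
Training Fund Levy: 4.4% × $2325.00 = $102.30
Total withheld: $81.13 + $102.30 = $183.43
Net pay: $2325.00 − $183.43 = $2141.57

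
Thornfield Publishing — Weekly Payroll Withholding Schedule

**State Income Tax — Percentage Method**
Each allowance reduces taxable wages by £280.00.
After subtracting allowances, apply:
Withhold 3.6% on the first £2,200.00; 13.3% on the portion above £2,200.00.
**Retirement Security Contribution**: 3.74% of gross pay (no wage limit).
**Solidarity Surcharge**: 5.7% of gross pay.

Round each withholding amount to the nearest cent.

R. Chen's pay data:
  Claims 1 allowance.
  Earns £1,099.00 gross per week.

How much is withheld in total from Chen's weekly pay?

State Income Tax: taxable = £1,099.00 − 1×£280.00 = £819.00
  3.6% × £819.00 = £29.48
Retirement Security Contribution: 3.74% × £1,099.00 = £41.10
Solidarity Surcharge: 5.7% × £1,099.00 = £62.64
Total: £29.48 + £41.10 + £62.64 = £133.22

£133.22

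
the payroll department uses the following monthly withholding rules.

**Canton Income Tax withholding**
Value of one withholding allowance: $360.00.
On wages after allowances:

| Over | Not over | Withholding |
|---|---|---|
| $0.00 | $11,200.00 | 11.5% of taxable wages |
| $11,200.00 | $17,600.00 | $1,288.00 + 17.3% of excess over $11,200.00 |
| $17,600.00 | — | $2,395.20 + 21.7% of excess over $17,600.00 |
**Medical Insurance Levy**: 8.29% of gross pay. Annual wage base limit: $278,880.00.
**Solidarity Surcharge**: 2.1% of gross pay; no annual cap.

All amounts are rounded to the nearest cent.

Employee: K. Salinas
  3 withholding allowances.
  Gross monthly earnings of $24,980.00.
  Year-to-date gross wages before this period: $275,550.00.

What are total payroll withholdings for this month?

Canton Income Tax: taxable = $24,980.00 − 3×$360.00 = $23,900.00
  $2,395.20 + 21.7% × ($23,900.00 − $17,600.00) = $2,395.20 + 21.7% × $6,300.00 = $3,762.30
Medical Insurance Levy: cap $278,880.00 − YTD $275,550.00 = $3,330.00 subject; 8.29% × $3,330.00 = $276.06
Solidarity Surcharge: 2.1% × $24,980.00 = $524.58
Total: $3,762.30 + $276.06 + $524.58 = $4,562.94

$4,562.94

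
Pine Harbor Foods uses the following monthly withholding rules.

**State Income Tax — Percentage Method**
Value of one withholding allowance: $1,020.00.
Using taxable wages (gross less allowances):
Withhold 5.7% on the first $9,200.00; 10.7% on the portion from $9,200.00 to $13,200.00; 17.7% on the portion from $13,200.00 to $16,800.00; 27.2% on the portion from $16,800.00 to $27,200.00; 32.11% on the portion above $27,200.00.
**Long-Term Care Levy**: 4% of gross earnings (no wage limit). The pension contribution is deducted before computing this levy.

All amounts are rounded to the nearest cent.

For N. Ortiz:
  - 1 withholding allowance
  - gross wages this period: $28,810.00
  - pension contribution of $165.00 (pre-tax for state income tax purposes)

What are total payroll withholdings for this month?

$5,700.67

State Income Tax: taxable = $28,810.00 − $165.00 − 1×$1,020.00 = $27,625.00
  $4,418.40 + 32.11% × ($27,625.00 − $27,200.00) = $4,418.40 + 32.11% × $425.00 = $4,554.87
Long-Term Care Levy: 4% × $28,645.00 = $1,145.80
Total: $4,554.87 + $1,145.80 = $5,700.67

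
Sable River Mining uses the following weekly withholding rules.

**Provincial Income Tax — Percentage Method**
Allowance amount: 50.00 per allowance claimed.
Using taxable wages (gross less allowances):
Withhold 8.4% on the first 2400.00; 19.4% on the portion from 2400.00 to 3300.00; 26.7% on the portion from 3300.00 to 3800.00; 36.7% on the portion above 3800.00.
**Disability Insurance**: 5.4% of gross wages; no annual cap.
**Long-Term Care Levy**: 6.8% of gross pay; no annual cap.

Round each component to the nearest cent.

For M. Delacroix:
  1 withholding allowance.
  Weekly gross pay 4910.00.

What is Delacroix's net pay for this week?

Provincial Income Tax: taxable = 4910.00 − 1×50.00 = 4860.00
  509.70 + 36.7% × (4860.00 − 3800.00) = 509.70 + 36.7% × 1060.00 = 898.72
Disability Insurance: 5.4% × 4910.00 = 265.14
Long-Term Care Levy: 6.8% × 4910.00 = 333.88
Total withheld: 898.72 + 265.14 + 333.88 = 1497.74
Net pay: 4910.00 − 1497.74 = 3412.26

3412.26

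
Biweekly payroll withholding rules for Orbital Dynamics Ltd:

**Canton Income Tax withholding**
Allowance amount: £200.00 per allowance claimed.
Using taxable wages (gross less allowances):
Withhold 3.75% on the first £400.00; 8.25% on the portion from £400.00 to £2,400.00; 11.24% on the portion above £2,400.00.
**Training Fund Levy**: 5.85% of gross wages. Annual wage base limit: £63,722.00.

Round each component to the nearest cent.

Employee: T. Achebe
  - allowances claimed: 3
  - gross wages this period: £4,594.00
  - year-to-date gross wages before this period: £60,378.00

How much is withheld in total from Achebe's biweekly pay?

Canton Income Tax: taxable = £4,594.00 − 3×£200.00 = £3,994.00
  £180.00 + 11.24% × (£3,994.00 − £2,400.00) = £180.00 + 11.24% × £1,594.00 = £359.17
Training Fund Levy: cap £63,722.00 − YTD £60,378.00 = £3,344.00 subject; 5.85% × £3,344.00 = £195.62
Total: £359.17 + £195.62 = £554.79

£554.79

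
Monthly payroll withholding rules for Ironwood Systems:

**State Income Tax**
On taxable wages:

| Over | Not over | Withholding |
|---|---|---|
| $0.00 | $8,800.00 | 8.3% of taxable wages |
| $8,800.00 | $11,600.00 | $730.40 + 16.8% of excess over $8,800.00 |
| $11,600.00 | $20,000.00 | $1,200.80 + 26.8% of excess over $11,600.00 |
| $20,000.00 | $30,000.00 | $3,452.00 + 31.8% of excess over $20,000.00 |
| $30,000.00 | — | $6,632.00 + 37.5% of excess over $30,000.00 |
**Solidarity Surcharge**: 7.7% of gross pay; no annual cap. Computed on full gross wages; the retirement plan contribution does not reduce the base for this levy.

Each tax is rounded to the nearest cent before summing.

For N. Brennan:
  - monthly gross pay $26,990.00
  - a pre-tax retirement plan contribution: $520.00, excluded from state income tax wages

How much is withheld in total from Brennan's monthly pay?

$7,587.69

State Income Tax: taxable = $26,990.00 − $520.00 = $26,470.00
  $3,452.00 + 31.8% × ($26,470.00 − $20,000.00) = $3,452.00 + 31.8% × $6,470.00 = $5,509.46
Solidarity Surcharge: 7.7% × $26,990.00 = $2,078.23
Total: $5,509.46 + $2,078.23 = $7,587.69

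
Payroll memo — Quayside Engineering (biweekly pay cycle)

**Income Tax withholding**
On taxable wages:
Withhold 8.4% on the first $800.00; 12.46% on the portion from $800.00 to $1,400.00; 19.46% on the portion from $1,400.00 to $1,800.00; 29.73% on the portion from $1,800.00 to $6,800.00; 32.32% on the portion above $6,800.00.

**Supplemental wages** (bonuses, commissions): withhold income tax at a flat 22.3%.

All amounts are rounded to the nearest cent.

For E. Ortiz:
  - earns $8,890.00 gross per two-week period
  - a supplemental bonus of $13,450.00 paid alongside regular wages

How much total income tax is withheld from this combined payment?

$5,381.14

Income Tax: taxable = $8,890.00
  $1,706.30 + 32.32% × ($8,890.00 − $6,800.00) = $1,706.30 + 32.32% × $2,090.00 = $2,381.79
Supplemental (22.3% flat on bonus): 22.3% × $13,450.00 = $2,999.35
Total income tax: $2,381.79 + $2,999.35 = $5,381.14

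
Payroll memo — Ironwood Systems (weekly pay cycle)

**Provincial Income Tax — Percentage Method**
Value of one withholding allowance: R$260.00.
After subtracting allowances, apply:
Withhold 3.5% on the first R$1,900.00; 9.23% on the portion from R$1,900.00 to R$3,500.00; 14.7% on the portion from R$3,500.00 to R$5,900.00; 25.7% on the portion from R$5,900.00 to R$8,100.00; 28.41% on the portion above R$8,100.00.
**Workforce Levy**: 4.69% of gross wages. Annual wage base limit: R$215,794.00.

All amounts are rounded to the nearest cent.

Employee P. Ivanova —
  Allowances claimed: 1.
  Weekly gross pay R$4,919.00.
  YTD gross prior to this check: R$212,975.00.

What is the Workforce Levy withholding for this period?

R$132.21

Workforce Levy: cap R$215,794.00 − YTD R$212,975.00 = R$2,819.00 subject; 4.69% × R$2,819.00 = R$132.21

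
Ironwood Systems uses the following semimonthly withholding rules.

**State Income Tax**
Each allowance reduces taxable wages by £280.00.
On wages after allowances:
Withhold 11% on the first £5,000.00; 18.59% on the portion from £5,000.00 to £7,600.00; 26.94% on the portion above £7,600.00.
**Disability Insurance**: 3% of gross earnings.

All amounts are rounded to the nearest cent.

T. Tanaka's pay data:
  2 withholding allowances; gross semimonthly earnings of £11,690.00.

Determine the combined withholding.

State Income Tax: taxable = £11,690.00 − 2×£280.00 = £11,130.00
  £1,033.34 + 26.94% × (£11,130.00 − £7,600.00) = £1,033.34 + 26.94% × £3,530.00 = £1,984.32
Disability Insurance: 3% × £11,690.00 = £350.70
Total: £1,984.32 + £350.70 = £2,335.02

£2,335.02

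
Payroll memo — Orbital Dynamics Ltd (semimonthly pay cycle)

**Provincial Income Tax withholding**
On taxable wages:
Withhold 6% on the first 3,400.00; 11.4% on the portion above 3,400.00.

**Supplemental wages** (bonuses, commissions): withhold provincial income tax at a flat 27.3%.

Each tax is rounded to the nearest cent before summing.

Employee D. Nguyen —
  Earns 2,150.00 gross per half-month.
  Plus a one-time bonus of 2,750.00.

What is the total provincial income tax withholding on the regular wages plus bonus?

879.75

Provincial Income Tax: taxable = 2,150.00
  6% × 2,150.00 = 129.00
Supplemental (27.3% flat on bonus): 27.3% × 2,750.00 = 750.75
Total provincial income tax: 129.00 + 750.75 = 879.75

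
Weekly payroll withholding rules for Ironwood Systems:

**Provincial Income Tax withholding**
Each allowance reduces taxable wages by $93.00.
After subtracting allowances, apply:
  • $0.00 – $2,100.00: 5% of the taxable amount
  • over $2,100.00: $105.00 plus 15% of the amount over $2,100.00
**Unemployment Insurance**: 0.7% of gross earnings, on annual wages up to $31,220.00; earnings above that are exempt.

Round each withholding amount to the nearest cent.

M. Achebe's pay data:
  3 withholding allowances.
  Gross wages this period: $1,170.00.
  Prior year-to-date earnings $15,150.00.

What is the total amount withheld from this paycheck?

$52.74

Provincial Income Tax: taxable = $1,170.00 − 3×$93.00 = $891.00
  5% × $891.00 = $44.55
Unemployment Insurance: 0.7% × $1,170.00 = $8.19
Total: $44.55 + $8.19 = $52.74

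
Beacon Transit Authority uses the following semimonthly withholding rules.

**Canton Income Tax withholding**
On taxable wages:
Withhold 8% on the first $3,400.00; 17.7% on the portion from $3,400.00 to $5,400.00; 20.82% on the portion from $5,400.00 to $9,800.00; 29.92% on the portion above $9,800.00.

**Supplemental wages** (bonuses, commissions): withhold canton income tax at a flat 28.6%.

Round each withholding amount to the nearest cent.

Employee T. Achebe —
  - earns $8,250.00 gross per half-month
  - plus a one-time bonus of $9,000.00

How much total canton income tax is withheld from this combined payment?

Canton Income Tax: taxable = $8,250.00
  $626.00 + 20.82% × ($8,250.00 − $5,400.00) = $626.00 + 20.82% × $2,850.00 = $1,219.37
Supplemental (28.6% flat on bonus): 28.6% × $9,000.00 = $2,574.00
Total canton income tax: $1,219.37 + $2,574.00 = $3,793.37

$3,793.37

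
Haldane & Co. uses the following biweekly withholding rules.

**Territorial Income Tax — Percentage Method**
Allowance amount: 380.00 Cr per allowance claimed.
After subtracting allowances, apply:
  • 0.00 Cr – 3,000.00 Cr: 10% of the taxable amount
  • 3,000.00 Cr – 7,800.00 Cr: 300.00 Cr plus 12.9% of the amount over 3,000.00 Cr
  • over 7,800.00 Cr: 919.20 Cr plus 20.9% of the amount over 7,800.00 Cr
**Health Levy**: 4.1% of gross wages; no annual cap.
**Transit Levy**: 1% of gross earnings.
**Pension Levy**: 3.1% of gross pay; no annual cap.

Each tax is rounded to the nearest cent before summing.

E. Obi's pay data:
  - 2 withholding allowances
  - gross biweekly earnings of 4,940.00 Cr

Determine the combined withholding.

857.30 Cr

Territorial Income Tax: taxable = 4,940.00 Cr − 2×380.00 Cr = 4,180.00 Cr
  300.00 Cr + 12.9% × (4,180.00 Cr − 3,000.00 Cr) = 300.00 Cr + 12.9% × 1,180.00 Cr = 452.22 Cr
Health Levy: 4.1% × 4,940.00 Cr = 202.54 Cr
Transit Levy: 1% × 4,940.00 Cr = 49.40 Cr
Pension Levy: 3.1% × 4,940.00 Cr = 153.14 Cr
Total: 452.22 Cr + 202.54 Cr + 49.40 Cr + 153.14 Cr = 857.30 Cr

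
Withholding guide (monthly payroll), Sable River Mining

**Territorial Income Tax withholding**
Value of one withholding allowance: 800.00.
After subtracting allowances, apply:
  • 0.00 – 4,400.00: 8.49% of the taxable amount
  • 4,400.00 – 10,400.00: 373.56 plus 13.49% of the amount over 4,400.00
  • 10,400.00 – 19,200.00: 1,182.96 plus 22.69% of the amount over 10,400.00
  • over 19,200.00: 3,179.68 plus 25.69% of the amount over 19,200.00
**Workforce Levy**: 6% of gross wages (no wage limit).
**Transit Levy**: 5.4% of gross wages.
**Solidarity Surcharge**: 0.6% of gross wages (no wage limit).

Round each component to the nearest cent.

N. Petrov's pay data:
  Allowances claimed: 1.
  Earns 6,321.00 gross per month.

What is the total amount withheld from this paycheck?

Territorial Income Tax: taxable = 6,321.00 − 1×800.00 = 5,521.00
  373.56 + 13.49% × (5,521.00 − 4,400.00) = 373.56 + 13.49% × 1,121.00 = 524.78
Workforce Levy: 6% × 6,321.00 = 379.26
Transit Levy: 5.4% × 6,321.00 = 341.33
Solidarity Surcharge: 0.6% × 6,321.00 = 37.93
Total: 524.78 + 379.26 + 341.33 + 37.93 = 1,283.30

1,283.30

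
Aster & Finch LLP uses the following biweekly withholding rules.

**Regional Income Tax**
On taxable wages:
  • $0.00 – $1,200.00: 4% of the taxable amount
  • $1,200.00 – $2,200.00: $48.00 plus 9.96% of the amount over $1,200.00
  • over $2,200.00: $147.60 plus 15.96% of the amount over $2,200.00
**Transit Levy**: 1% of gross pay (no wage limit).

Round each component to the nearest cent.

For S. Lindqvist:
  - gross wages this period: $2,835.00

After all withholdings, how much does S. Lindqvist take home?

$2,557.70

Regional Income Tax: taxable = $2,835.00
  $147.60 + 15.96% × ($2,835.00 − $2,200.00) = $147.60 + 15.96% × $635.00 = $248.95
Transit Levy: 1% × $2,835.00 = $28.35
Total withheld: $248.95 + $28.35 = $277.30
Net pay: $2,835.00 − $277.30 = $2,557.70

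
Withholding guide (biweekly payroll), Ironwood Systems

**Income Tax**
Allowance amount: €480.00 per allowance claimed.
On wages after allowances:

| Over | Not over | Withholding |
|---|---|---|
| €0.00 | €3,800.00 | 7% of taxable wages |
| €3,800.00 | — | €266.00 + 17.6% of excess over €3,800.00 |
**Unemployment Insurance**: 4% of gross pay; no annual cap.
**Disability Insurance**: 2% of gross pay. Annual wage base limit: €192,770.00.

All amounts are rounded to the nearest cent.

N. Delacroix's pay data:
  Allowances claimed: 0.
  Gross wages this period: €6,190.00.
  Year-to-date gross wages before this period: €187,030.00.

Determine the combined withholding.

€1,049.04

Income Tax: taxable = €6,190.00
  €266.00 + 17.6% × (€6,190.00 − €3,800.00) = €266.00 + 17.6% × €2,390.00 = €686.64
Unemployment Insurance: 4% × €6,190.00 = €247.60
Disability Insurance: cap €192,770.00 − YTD €187,030.00 = €5,740.00 subject; 2% × €5,740.00 = €114.80
Total: €686.64 + €247.60 + €114.80 = €1,049.04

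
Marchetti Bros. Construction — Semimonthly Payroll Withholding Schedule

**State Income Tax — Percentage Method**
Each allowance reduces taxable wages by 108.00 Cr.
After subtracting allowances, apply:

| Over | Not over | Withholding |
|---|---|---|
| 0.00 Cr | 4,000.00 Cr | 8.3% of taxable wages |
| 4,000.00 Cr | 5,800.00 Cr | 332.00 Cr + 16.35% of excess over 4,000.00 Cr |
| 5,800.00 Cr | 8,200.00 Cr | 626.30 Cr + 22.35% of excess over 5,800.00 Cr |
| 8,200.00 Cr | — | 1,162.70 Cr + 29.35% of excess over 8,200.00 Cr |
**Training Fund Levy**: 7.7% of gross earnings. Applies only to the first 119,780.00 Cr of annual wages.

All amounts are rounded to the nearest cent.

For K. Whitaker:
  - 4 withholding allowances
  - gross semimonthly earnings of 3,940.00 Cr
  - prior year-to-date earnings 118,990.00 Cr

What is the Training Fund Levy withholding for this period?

Training Fund Levy: cap 119,780.00 Cr − YTD 118,990.00 Cr = 790.00 Cr subject; 7.7% × 790.00 Cr = 60.83 Cr

60.83 Cr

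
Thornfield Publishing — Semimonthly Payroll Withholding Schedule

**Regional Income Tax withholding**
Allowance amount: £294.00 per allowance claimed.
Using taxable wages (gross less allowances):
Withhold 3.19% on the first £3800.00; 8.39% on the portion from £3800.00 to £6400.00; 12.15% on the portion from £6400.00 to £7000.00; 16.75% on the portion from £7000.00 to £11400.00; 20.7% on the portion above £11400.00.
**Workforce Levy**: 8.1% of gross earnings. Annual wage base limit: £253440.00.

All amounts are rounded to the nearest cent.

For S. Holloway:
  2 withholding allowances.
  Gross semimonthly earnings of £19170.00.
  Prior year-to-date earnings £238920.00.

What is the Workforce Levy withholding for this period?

£1176.12

Workforce Levy: cap £253440.00 − YTD £238920.00 = £14520.00 subject; 8.1% × £14520.00 = £1176.12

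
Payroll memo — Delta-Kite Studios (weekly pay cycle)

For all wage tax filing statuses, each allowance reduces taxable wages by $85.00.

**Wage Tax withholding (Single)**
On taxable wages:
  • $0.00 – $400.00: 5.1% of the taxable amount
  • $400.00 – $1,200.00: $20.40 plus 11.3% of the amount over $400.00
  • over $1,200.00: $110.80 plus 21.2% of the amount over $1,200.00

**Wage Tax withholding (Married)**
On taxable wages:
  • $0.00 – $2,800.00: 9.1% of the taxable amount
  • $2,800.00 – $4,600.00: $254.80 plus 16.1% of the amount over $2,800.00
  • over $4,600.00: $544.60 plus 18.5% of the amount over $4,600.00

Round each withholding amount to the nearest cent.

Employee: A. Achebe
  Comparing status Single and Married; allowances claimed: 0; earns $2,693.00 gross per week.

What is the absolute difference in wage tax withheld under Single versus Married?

$182.26

Wage Tax (Single): taxable = $2,693.00
  $110.80 + 21.2% × ($2,693.00 − $1,200.00) = $110.80 + 21.2% × $1,493.00 = $427.32
Wage Tax (Married): taxable = $2,693.00
  9.1% × $2,693.00 = $245.06
Difference: |$427.32 − $245.06| = $182.26 (higher under Single)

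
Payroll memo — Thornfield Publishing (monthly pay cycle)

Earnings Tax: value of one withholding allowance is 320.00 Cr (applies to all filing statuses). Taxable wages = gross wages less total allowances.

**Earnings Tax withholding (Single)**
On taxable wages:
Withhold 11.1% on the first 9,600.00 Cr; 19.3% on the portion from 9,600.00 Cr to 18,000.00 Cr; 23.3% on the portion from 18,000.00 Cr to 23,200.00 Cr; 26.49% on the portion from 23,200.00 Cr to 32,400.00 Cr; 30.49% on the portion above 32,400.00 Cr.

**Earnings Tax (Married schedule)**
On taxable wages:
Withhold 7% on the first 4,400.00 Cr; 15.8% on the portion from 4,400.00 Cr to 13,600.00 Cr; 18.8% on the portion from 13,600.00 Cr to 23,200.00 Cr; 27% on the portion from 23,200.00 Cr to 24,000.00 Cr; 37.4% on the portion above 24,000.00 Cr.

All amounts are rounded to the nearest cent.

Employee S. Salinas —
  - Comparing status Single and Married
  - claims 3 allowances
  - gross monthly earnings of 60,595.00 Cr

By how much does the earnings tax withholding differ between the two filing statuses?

2,470.46 Cr

Earnings Tax (Single): taxable = 60,595.00 Cr − 3×320.00 Cr = 59,635.00 Cr
  6,335.48 Cr + 30.49% × (59,635.00 Cr − 32,400.00 Cr) = 6,335.48 Cr + 30.49% × 27,235.00 Cr = 14,639.43 Cr
Earnings Tax (Married): taxable = 60,595.00 Cr − 3×320.00 Cr = 59,635.00 Cr
  3,782.40 Cr + 37.4% × (59,635.00 Cr − 24,000.00 Cr) = 3,782.40 Cr + 37.4% × 35,635.00 Cr = 17,109.89 Cr
Difference: |14,639.43 Cr − 17,109.89 Cr| = 2,470.46 Cr (higher under Married)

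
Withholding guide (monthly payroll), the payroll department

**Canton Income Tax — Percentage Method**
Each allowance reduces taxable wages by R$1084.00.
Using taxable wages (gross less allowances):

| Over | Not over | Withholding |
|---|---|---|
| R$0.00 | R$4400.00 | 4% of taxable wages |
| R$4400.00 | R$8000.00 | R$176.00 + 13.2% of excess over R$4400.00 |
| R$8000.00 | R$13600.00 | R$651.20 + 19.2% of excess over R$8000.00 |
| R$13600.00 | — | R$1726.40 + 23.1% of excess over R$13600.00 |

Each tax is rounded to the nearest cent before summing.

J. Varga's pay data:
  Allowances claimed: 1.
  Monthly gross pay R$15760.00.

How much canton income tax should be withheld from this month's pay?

R$1974.96

Canton Income Tax: taxable = R$15760.00 − 1×R$1084.00 = R$14676.00
  R$1726.40 + 23.1% × (R$14676.00 − R$13600.00) = R$1726.40 + 23.1% × R$1076.00 = R$1974.96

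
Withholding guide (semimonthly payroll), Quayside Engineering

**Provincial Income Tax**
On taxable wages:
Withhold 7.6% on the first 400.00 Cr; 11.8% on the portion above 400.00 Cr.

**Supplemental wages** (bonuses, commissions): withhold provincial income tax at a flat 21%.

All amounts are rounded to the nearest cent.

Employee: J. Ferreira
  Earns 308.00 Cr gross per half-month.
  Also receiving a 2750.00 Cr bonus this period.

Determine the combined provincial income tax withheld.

Provincial Income Tax: taxable = 308.00 Cr
  7.6% × 308.00 Cr = 23.41 Cr
Supplemental (21% flat on bonus): 21% × 2750.00 Cr = 577.50 Cr
Total provincial income tax: 23.41 Cr + 577.50 Cr = 600.91 Cr

600.91 Cr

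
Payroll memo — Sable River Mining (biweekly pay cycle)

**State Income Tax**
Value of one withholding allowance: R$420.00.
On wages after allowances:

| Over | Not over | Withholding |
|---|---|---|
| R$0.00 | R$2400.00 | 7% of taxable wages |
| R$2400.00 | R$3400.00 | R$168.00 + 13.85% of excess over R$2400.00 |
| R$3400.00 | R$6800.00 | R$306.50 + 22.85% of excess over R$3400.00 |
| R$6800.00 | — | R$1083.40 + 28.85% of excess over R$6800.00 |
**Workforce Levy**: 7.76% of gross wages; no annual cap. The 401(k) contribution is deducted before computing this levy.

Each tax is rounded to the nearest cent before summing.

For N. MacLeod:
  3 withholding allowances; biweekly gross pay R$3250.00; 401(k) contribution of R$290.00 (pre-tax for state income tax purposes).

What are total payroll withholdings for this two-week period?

State Income Tax: taxable = R$3250.00 − R$290.00 − 3×R$420.00 = R$1700.00
  7% × R$1700.00 = R$119.00
Workforce Levy: 7.76% × R$2960.00 = R$229.70
Total: R$119.00 + R$229.70 = R$348.70

R$348.70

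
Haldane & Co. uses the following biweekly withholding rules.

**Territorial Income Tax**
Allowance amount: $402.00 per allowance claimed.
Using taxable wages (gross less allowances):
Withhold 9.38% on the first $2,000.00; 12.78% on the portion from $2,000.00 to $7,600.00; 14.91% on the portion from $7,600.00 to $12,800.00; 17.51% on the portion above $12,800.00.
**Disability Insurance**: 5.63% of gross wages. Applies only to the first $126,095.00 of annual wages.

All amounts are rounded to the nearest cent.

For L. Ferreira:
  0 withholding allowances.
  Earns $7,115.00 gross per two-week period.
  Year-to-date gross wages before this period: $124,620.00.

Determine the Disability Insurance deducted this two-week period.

Disability Insurance: cap $126,095.00 − YTD $124,620.00 = $1,475.00 subject; 5.63% × $1,475.00 = $83.04

$83.04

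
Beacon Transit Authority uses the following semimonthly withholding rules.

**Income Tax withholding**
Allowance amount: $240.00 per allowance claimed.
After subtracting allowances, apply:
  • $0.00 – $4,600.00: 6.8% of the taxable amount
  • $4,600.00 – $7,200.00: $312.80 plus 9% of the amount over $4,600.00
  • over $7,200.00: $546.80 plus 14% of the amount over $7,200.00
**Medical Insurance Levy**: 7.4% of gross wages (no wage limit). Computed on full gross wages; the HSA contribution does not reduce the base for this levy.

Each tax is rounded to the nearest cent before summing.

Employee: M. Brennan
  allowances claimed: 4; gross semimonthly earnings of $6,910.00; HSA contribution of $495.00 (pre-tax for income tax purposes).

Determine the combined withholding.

Income Tax: taxable = $6,910.00 − $495.00 − 4×$240.00 = $5,455.00
  $312.80 + 9% × ($5,455.00 − $4,600.00) = $312.80 + 9% × $855.00 = $389.75
Medical Insurance Levy: 7.4% × $6,910.00 = $511.34
Total: $389.75 + $511.34 = $901.09

$901.09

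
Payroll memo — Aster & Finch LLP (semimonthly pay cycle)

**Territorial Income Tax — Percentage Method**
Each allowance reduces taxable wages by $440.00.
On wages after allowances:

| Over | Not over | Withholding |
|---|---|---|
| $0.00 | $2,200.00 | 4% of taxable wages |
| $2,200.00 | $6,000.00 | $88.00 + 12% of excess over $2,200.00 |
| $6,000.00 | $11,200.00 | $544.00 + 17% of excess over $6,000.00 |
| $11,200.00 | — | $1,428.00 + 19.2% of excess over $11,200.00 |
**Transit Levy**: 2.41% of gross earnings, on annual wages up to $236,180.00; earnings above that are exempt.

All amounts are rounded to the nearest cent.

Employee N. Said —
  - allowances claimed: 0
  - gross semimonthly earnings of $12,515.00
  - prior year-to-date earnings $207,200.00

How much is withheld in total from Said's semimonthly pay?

$1,982.09

Territorial Income Tax: taxable = $12,515.00
  $1,428.00 + 19.2% × ($12,515.00 − $11,200.00) = $1,428.00 + 19.2% × $1,315.00 = $1,680.48
Transit Levy: 2.41% × $12,515.00 = $301.61
Total: $1,680.48 + $301.61 = $1,982.09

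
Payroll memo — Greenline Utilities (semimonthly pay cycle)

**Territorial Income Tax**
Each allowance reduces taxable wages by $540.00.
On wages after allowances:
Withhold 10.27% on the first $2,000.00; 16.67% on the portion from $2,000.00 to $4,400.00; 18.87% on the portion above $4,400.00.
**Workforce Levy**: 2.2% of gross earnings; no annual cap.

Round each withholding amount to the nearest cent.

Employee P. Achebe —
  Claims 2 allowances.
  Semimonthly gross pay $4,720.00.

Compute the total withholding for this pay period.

$582.63

Territorial Income Tax: taxable = $4,720.00 − 2×$540.00 = $3,640.00
  $205.40 + 16.67% × ($3,640.00 − $2,000.00) = $205.40 + 16.67% × $1,640.00 = $478.79
Workforce Levy: 2.2% × $4,720.00 = $103.84
Total: $478.79 + $103.84 = $582.63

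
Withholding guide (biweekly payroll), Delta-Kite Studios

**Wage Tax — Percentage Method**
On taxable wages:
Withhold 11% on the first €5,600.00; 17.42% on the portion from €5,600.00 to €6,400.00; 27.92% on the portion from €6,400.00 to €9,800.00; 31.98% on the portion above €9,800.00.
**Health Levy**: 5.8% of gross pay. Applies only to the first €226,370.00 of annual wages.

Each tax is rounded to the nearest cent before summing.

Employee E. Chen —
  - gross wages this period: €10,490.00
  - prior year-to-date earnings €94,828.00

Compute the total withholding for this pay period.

€2,533.72

Wage Tax: taxable = €10,490.00
  €1,704.64 + 31.98% × (€10,490.00 − €9,800.00) = €1,704.64 + 31.98% × €690.00 = €1,925.30
Health Levy: 5.8% × €10,490.00 = €608.42
Total: €1,925.30 + €608.42 = €2,533.72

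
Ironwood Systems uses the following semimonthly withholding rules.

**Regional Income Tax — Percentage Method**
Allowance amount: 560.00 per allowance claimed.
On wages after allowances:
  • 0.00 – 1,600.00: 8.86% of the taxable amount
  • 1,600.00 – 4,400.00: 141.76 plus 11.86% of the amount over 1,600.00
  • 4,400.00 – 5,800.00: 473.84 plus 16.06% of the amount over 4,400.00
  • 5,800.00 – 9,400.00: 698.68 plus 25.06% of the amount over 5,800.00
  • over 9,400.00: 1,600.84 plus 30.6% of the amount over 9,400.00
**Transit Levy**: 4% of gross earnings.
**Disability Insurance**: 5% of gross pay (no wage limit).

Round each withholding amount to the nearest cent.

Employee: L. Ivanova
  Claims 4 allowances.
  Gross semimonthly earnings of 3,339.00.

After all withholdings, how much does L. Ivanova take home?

Regional Income Tax: taxable = 3,339.00 − 4×560.00 = 1,099.00
  8.86% × 1,099.00 = 97.37
Transit Levy: 4% × 3,339.00 = 133.56
Disability Insurance: 5% × 3,339.00 = 166.95
Total withheld: 97.37 + 133.56 + 166.95 = 397.88
Net pay: 3,339.00 − 397.88 = 2,941.12

2,941.12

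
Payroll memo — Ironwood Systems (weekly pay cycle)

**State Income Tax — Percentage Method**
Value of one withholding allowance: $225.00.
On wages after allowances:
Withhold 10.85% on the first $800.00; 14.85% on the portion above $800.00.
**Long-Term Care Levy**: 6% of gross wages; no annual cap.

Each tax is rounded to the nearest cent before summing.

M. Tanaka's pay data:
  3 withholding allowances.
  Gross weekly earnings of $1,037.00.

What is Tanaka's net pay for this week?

$935.50

State Income Tax: taxable = $1,037.00 − 3×$225.00 = $362.00
  10.85% × $362.00 = $39.28
Long-Term Care Levy: 6% × $1,037.00 = $62.22
Total withheld: $39.28 + $62.22 = $101.50
Net pay: $1,037.00 − $101.50 = $935.50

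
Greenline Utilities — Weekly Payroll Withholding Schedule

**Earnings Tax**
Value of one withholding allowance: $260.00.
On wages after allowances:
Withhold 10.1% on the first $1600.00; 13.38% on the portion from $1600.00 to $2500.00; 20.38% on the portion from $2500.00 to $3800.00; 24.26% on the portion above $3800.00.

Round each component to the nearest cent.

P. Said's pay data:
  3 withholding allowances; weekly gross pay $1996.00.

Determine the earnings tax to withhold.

$122.82

Earnings Tax: taxable = $1996.00 − 3×$260.00 = $1216.00
  10.1% × $1216.00 = $122.82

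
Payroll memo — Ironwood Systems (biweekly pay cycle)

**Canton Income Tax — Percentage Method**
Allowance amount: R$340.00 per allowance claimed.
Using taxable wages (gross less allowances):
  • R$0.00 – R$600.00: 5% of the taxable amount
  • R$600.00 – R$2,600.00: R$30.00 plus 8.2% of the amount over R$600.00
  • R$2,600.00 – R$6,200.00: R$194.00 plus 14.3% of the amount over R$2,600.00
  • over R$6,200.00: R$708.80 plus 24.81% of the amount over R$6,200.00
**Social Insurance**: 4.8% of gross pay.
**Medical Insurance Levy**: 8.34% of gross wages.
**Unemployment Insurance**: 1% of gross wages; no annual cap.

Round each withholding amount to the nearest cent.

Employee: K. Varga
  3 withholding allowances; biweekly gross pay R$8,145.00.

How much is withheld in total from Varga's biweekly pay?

R$2,089.99

Canton Income Tax: taxable = R$8,145.00 − 3×R$340.00 = R$7,125.00
  R$708.80 + 24.81% × (R$7,125.00 − R$6,200.00) = R$708.80 + 24.81% × R$925.00 = R$938.29
Social Insurance: 4.8% × R$8,145.00 = R$390.96
Medical Insurance Levy: 8.34% × R$8,145.00 = R$679.29
Unemployment Insurance: 1% × R$8,145.00 = R$81.45
Total: R$938.29 + R$390.96 + R$679.29 + R$81.45 = R$2,089.99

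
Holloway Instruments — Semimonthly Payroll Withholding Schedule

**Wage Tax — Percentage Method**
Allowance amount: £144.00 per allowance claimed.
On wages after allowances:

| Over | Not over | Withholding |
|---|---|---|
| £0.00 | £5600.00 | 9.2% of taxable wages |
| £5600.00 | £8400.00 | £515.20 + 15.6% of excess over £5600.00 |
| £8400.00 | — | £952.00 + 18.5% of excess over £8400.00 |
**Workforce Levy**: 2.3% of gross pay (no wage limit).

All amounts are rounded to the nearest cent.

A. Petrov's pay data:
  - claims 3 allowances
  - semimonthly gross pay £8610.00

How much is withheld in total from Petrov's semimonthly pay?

£1115.40

Wage Tax: taxable = £8610.00 − 3×£144.00 = £8178.00
  £515.20 + 15.6% × (£8178.00 − £5600.00) = £515.20 + 15.6% × £2578.00 = £917.37
Workforce Levy: 2.3% × £8610.00 = £198.03
Total: £917.37 + £198.03 = £1115.40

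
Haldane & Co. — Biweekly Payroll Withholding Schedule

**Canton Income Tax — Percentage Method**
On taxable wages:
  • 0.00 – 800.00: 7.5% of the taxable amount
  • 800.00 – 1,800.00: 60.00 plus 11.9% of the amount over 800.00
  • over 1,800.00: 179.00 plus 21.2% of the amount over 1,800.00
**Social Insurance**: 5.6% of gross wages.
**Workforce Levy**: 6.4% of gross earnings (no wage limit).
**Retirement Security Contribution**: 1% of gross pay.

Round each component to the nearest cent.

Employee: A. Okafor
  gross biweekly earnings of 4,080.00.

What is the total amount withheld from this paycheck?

Canton Income Tax: taxable = 4,080.00
  179.00 + 21.2% × (4,080.00 − 1,800.00) = 179.00 + 21.2% × 2,280.00 = 662.36
Social Insurance: 5.6% × 4,080.00 = 228.48
Workforce Levy: 6.4% × 4,080.00 = 261.12
Retirement Security Contribution: 1% × 4,080.00 = 40.80
Total: 662.36 + 228.48 + 261.12 + 40.80 = 1,192.76

1,192.76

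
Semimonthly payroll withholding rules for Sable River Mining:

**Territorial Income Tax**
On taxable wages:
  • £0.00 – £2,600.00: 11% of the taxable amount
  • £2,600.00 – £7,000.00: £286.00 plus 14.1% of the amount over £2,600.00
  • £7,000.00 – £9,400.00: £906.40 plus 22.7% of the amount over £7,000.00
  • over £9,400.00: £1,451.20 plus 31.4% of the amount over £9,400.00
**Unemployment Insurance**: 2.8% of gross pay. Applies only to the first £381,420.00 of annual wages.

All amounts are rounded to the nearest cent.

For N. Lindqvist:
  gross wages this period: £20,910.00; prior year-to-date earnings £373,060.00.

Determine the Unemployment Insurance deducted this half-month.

Unemployment Insurance: cap £381,420.00 − YTD £373,060.00 = £8,360.00 subject; 2.8% × £8,360.00 = £234.08

£234.08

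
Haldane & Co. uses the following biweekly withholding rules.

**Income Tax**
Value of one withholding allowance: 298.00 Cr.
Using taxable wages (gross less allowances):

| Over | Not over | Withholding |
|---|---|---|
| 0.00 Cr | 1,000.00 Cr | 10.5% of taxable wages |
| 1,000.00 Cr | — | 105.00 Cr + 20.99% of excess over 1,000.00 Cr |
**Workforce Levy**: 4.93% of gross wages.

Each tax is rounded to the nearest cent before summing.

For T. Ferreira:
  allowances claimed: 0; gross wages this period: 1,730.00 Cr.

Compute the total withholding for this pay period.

343.52 Cr

Income Tax: taxable = 1,730.00 Cr
  105.00 Cr + 20.99% × (1,730.00 Cr − 1,000.00 Cr) = 105.00 Cr + 20.99% × 730.00 Cr = 258.23 Cr
Workforce Levy: 4.93% × 1,730.00 Cr = 85.29 Cr
Total: 258.23 Cr + 85.29 Cr = 343.52 Cr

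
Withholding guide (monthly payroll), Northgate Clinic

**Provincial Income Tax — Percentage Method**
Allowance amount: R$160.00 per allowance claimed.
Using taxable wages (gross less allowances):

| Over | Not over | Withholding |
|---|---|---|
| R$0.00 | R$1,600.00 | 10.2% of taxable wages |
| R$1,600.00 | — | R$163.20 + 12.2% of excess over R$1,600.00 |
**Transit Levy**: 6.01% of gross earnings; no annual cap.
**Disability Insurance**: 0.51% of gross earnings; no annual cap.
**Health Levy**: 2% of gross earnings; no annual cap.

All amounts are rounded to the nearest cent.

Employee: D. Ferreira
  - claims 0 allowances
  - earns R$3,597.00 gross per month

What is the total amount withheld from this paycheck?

R$713.29

Provincial Income Tax: taxable = R$3,597.00
  R$163.20 + 12.2% × (R$3,597.00 − R$1,600.00) = R$163.20 + 12.2% × R$1,997.00 = R$406.83
Transit Levy: 6.01% × R$3,597.00 = R$216.18
Disability Insurance: 0.51% × R$3,597.00 = R$18.34
Health Levy: 2% × R$3,597.00 = R$71.94
Total: R$406.83 + R$216.18 + R$18.34 + R$71.94 = R$713.29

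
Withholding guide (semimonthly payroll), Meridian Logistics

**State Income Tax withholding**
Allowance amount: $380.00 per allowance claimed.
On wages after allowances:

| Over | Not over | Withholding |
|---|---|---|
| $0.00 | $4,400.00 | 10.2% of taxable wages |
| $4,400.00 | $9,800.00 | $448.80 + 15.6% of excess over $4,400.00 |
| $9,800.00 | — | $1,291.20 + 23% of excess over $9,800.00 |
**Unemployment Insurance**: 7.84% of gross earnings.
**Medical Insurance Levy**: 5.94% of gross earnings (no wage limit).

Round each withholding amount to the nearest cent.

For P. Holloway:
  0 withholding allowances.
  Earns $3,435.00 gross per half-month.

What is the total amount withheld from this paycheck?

$823.71

State Income Tax: taxable = $3,435.00
  10.2% × $3,435.00 = $350.37
Unemployment Insurance: 7.84% × $3,435.00 = $269.30
Medical Insurance Levy: 5.94% × $3,435.00 = $204.04
Total: $350.37 + $269.30 + $204.04 = $823.71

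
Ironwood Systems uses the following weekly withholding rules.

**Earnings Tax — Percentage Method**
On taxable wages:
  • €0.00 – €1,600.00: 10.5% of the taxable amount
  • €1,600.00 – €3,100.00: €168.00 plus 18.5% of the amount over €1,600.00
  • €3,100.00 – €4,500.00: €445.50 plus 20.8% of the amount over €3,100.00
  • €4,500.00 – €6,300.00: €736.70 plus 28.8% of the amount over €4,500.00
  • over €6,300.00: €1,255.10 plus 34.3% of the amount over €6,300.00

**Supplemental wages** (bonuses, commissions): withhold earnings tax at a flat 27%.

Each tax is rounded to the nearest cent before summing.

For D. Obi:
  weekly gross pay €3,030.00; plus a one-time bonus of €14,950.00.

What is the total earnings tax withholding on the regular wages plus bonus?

€4,469.05

Earnings Tax: taxable = €3,030.00
  €168.00 + 18.5% × (€3,030.00 − €1,600.00) = €168.00 + 18.5% × €1,430.00 = €432.55
Supplemental (27% flat on bonus): 27% × €14,950.00 = €4,036.50
Total earnings tax: €432.55 + €4,036.50 = €4,469.05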